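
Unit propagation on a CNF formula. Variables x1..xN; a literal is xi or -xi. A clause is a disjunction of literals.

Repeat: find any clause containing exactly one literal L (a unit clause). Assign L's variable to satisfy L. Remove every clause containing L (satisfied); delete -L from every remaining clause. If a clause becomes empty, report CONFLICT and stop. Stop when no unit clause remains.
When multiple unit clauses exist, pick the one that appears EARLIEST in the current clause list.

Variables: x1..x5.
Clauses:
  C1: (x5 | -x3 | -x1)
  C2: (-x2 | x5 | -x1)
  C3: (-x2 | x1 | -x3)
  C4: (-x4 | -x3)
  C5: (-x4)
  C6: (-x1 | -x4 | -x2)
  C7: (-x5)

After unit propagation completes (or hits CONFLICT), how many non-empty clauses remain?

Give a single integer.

unit clause [-4] forces x4=F; simplify:
  satisfied 3 clause(s); 4 remain; assigned so far: [4]
unit clause [-5] forces x5=F; simplify:
  drop 5 from [5, -3, -1] -> [-3, -1]
  drop 5 from [-2, 5, -1] -> [-2, -1]
  satisfied 1 clause(s); 3 remain; assigned so far: [4, 5]

Answer: 3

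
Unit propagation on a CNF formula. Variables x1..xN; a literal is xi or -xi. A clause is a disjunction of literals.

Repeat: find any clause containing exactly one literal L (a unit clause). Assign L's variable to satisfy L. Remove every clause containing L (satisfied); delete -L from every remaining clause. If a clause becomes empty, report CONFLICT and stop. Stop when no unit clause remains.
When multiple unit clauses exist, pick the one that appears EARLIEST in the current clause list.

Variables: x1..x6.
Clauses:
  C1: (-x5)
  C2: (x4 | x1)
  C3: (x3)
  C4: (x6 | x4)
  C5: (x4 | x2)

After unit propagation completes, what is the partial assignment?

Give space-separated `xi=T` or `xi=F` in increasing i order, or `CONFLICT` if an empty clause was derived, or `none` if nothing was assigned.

unit clause [-5] forces x5=F; simplify:
  satisfied 1 clause(s); 4 remain; assigned so far: [5]
unit clause [3] forces x3=T; simplify:
  satisfied 1 clause(s); 3 remain; assigned so far: [3, 5]

Answer: x3=T x5=F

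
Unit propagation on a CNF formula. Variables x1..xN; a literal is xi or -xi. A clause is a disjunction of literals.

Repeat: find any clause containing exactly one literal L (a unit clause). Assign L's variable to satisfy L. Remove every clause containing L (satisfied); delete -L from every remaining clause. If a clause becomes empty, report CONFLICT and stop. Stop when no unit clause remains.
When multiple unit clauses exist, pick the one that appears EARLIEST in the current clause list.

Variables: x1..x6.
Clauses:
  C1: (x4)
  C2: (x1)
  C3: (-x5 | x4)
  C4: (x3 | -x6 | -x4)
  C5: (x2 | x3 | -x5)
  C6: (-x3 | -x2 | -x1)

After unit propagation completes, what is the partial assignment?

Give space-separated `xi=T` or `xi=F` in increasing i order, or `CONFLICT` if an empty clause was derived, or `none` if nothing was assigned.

Answer: x1=T x4=T

Derivation:
unit clause [4] forces x4=T; simplify:
  drop -4 from [3, -6, -4] -> [3, -6]
  satisfied 2 clause(s); 4 remain; assigned so far: [4]
unit clause [1] forces x1=T; simplify:
  drop -1 from [-3, -2, -1] -> [-3, -2]
  satisfied 1 clause(s); 3 remain; assigned so far: [1, 4]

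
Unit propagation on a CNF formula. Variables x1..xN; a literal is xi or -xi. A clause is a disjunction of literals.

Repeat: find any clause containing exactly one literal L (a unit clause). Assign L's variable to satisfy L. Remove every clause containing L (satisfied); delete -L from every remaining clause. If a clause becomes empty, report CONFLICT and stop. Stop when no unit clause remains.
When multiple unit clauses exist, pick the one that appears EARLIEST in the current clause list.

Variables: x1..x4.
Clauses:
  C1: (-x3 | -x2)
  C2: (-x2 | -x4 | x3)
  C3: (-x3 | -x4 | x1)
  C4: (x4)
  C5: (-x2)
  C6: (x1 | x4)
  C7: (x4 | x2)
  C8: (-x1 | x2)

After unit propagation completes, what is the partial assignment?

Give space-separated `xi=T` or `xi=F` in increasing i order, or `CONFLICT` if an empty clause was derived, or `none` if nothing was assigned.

Answer: x1=F x2=F x3=F x4=T

Derivation:
unit clause [4] forces x4=T; simplify:
  drop -4 from [-2, -4, 3] -> [-2, 3]
  drop -4 from [-3, -4, 1] -> [-3, 1]
  satisfied 3 clause(s); 5 remain; assigned so far: [4]
unit clause [-2] forces x2=F; simplify:
  drop 2 from [-1, 2] -> [-1]
  satisfied 3 clause(s); 2 remain; assigned so far: [2, 4]
unit clause [-1] forces x1=F; simplify:
  drop 1 from [-3, 1] -> [-3]
  satisfied 1 clause(s); 1 remain; assigned so far: [1, 2, 4]
unit clause [-3] forces x3=F; simplify:
  satisfied 1 clause(s); 0 remain; assigned so far: [1, 2, 3, 4]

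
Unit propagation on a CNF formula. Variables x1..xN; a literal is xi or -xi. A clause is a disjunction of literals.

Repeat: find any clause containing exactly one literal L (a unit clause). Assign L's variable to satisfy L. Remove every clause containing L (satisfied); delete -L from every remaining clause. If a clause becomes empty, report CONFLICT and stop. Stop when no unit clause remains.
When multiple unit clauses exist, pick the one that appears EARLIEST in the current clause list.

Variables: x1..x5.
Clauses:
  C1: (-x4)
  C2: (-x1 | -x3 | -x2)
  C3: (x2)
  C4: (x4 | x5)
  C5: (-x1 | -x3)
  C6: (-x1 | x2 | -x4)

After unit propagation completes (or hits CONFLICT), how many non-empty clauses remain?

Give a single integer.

Answer: 2

Derivation:
unit clause [-4] forces x4=F; simplify:
  drop 4 from [4, 5] -> [5]
  satisfied 2 clause(s); 4 remain; assigned so far: [4]
unit clause [2] forces x2=T; simplify:
  drop -2 from [-1, -3, -2] -> [-1, -3]
  satisfied 1 clause(s); 3 remain; assigned so far: [2, 4]
unit clause [5] forces x5=T; simplify:
  satisfied 1 clause(s); 2 remain; assigned so far: [2, 4, 5]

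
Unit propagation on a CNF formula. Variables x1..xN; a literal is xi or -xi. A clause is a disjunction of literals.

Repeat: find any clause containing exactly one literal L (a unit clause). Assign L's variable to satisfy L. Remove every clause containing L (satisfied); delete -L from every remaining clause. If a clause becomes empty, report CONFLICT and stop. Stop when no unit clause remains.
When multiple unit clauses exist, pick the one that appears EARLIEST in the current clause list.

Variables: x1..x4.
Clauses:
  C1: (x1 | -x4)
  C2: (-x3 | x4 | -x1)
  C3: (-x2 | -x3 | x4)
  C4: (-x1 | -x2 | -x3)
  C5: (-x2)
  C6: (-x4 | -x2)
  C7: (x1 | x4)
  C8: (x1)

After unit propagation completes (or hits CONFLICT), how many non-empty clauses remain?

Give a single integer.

unit clause [-2] forces x2=F; simplify:
  satisfied 4 clause(s); 4 remain; assigned so far: [2]
unit clause [1] forces x1=T; simplify:
  drop -1 from [-3, 4, -1] -> [-3, 4]
  satisfied 3 clause(s); 1 remain; assigned so far: [1, 2]

Answer: 1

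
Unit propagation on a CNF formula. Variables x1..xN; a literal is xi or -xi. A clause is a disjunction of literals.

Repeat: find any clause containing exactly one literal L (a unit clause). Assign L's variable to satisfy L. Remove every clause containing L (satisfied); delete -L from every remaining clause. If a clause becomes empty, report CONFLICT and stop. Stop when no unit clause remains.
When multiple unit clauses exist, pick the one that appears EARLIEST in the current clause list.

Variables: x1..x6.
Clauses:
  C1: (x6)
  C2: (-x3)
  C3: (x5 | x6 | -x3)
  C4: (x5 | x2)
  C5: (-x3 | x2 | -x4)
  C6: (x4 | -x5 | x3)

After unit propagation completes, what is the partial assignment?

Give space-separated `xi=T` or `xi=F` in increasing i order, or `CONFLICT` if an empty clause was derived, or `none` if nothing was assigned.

unit clause [6] forces x6=T; simplify:
  satisfied 2 clause(s); 4 remain; assigned so far: [6]
unit clause [-3] forces x3=F; simplify:
  drop 3 from [4, -5, 3] -> [4, -5]
  satisfied 2 clause(s); 2 remain; assigned so far: [3, 6]

Answer: x3=F x6=T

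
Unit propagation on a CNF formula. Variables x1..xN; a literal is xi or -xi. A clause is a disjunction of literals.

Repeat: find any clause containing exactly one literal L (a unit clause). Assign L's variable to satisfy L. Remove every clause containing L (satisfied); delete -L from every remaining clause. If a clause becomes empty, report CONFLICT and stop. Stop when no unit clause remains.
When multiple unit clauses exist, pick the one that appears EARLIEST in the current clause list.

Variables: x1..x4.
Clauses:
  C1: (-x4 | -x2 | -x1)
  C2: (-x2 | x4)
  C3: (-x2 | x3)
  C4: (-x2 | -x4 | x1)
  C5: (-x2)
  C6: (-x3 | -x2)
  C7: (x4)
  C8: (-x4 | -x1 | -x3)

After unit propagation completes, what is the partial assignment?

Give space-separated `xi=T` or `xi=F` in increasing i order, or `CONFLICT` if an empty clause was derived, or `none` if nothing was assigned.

Answer: x2=F x4=T

Derivation:
unit clause [-2] forces x2=F; simplify:
  satisfied 6 clause(s); 2 remain; assigned so far: [2]
unit clause [4] forces x4=T; simplify:
  drop -4 from [-4, -1, -3] -> [-1, -3]
  satisfied 1 clause(s); 1 remain; assigned so far: [2, 4]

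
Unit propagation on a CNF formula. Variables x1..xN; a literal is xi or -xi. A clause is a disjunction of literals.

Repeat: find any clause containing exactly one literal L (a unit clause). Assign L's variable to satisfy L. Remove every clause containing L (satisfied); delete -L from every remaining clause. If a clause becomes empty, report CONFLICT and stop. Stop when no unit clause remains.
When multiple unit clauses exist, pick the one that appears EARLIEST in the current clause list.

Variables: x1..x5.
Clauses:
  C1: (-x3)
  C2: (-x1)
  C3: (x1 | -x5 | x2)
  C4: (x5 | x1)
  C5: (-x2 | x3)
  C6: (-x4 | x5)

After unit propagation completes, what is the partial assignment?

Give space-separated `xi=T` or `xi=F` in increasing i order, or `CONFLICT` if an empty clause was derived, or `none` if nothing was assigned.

unit clause [-3] forces x3=F; simplify:
  drop 3 from [-2, 3] -> [-2]
  satisfied 1 clause(s); 5 remain; assigned so far: [3]
unit clause [-1] forces x1=F; simplify:
  drop 1 from [1, -5, 2] -> [-5, 2]
  drop 1 from [5, 1] -> [5]
  satisfied 1 clause(s); 4 remain; assigned so far: [1, 3]
unit clause [5] forces x5=T; simplify:
  drop -5 from [-5, 2] -> [2]
  satisfied 2 clause(s); 2 remain; assigned so far: [1, 3, 5]
unit clause [2] forces x2=T; simplify:
  drop -2 from [-2] -> [] (empty!)
  satisfied 1 clause(s); 1 remain; assigned so far: [1, 2, 3, 5]
CONFLICT (empty clause)

Answer: CONFLICT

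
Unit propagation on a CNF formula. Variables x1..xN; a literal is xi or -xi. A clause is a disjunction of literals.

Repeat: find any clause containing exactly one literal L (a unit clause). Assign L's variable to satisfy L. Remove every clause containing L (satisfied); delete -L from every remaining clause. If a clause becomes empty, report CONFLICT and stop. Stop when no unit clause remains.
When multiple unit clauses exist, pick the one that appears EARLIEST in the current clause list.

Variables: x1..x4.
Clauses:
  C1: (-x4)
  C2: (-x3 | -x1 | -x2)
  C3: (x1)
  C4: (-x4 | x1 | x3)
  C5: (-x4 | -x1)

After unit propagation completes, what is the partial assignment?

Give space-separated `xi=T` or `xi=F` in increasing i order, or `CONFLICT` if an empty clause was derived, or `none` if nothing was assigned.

Answer: x1=T x4=F

Derivation:
unit clause [-4] forces x4=F; simplify:
  satisfied 3 clause(s); 2 remain; assigned so far: [4]
unit clause [1] forces x1=T; simplify:
  drop -1 from [-3, -1, -2] -> [-3, -2]
  satisfied 1 clause(s); 1 remain; assigned so far: [1, 4]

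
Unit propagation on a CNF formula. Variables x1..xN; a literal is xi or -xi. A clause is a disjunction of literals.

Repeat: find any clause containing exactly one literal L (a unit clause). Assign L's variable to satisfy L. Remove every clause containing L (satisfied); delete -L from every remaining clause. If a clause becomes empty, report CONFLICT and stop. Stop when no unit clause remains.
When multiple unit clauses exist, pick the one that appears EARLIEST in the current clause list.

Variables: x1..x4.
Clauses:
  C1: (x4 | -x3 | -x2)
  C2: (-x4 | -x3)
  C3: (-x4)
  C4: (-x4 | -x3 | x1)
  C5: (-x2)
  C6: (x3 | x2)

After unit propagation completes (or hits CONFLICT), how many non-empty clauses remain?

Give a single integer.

unit clause [-4] forces x4=F; simplify:
  drop 4 from [4, -3, -2] -> [-3, -2]
  satisfied 3 clause(s); 3 remain; assigned so far: [4]
unit clause [-2] forces x2=F; simplify:
  drop 2 from [3, 2] -> [3]
  satisfied 2 clause(s); 1 remain; assigned so far: [2, 4]
unit clause [3] forces x3=T; simplify:
  satisfied 1 clause(s); 0 remain; assigned so far: [2, 3, 4]

Answer: 0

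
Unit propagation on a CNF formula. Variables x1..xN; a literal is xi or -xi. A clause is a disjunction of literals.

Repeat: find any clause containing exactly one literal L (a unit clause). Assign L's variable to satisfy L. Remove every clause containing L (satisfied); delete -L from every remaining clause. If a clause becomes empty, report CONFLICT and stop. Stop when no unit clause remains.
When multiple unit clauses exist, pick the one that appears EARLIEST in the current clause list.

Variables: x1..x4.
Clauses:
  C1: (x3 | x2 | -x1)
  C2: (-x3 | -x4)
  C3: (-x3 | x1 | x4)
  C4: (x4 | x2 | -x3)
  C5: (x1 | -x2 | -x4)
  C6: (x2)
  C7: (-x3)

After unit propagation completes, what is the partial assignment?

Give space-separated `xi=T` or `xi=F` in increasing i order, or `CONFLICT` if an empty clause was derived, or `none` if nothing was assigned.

unit clause [2] forces x2=T; simplify:
  drop -2 from [1, -2, -4] -> [1, -4]
  satisfied 3 clause(s); 4 remain; assigned so far: [2]
unit clause [-3] forces x3=F; simplify:
  satisfied 3 clause(s); 1 remain; assigned so far: [2, 3]

Answer: x2=T x3=F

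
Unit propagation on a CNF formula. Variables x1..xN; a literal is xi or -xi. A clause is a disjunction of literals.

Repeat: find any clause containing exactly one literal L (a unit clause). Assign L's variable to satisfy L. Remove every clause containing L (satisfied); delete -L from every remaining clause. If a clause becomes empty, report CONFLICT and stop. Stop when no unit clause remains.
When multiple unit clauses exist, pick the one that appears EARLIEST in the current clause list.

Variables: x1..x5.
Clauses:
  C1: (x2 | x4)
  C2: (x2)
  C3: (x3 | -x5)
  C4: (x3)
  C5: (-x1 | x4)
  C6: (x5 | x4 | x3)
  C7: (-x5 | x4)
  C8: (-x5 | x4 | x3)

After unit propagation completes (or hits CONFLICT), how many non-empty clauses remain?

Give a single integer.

unit clause [2] forces x2=T; simplify:
  satisfied 2 clause(s); 6 remain; assigned so far: [2]
unit clause [3] forces x3=T; simplify:
  satisfied 4 clause(s); 2 remain; assigned so far: [2, 3]

Answer: 2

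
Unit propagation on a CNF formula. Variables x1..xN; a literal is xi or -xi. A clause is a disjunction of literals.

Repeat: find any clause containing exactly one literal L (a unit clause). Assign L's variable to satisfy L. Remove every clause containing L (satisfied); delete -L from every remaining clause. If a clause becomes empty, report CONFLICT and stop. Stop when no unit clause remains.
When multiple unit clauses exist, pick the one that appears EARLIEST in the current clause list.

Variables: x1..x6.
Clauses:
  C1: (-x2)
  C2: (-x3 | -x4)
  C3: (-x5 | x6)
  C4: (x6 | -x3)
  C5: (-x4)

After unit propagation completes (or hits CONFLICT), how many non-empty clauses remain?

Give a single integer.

Answer: 2

Derivation:
unit clause [-2] forces x2=F; simplify:
  satisfied 1 clause(s); 4 remain; assigned so far: [2]
unit clause [-4] forces x4=F; simplify:
  satisfied 2 clause(s); 2 remain; assigned so far: [2, 4]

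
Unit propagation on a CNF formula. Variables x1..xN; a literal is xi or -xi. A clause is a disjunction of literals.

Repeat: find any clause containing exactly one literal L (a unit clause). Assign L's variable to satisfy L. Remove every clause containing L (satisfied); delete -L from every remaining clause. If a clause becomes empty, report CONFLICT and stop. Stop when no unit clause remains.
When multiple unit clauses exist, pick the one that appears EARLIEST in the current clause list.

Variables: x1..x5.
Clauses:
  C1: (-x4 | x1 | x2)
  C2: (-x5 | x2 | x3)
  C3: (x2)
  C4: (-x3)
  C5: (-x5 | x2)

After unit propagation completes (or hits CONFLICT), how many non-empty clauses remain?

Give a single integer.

Answer: 0

Derivation:
unit clause [2] forces x2=T; simplify:
  satisfied 4 clause(s); 1 remain; assigned so far: [2]
unit clause [-3] forces x3=F; simplify:
  satisfied 1 clause(s); 0 remain; assigned so far: [2, 3]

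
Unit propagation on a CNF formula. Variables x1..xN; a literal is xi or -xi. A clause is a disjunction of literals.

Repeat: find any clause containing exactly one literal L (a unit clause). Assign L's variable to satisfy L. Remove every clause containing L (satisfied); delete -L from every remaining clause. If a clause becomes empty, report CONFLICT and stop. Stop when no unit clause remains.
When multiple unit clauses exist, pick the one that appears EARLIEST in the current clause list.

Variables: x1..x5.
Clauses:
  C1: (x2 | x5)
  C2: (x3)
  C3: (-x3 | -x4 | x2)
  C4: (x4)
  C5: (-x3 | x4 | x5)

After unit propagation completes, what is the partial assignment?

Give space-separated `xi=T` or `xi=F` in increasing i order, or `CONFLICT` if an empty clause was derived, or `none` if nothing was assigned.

unit clause [3] forces x3=T; simplify:
  drop -3 from [-3, -4, 2] -> [-4, 2]
  drop -3 from [-3, 4, 5] -> [4, 5]
  satisfied 1 clause(s); 4 remain; assigned so far: [3]
unit clause [4] forces x4=T; simplify:
  drop -4 from [-4, 2] -> [2]
  satisfied 2 clause(s); 2 remain; assigned so far: [3, 4]
unit clause [2] forces x2=T; simplify:
  satisfied 2 clause(s); 0 remain; assigned so far: [2, 3, 4]

Answer: x2=T x3=T x4=T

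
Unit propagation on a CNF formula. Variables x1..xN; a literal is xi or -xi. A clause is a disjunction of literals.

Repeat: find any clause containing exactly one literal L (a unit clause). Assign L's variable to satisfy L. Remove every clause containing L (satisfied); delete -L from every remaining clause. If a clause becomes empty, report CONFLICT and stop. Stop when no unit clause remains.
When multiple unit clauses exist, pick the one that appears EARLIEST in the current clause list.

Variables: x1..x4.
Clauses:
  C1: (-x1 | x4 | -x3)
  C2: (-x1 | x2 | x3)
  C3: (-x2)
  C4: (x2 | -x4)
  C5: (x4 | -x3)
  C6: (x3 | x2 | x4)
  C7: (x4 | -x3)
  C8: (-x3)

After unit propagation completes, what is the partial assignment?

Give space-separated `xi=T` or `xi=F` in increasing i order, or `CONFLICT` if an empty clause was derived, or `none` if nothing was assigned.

Answer: CONFLICT

Derivation:
unit clause [-2] forces x2=F; simplify:
  drop 2 from [-1, 2, 3] -> [-1, 3]
  drop 2 from [2, -4] -> [-4]
  drop 2 from [3, 2, 4] -> [3, 4]
  satisfied 1 clause(s); 7 remain; assigned so far: [2]
unit clause [-4] forces x4=F; simplify:
  drop 4 from [-1, 4, -3] -> [-1, -3]
  drop 4 from [4, -3] -> [-3]
  drop 4 from [3, 4] -> [3]
  drop 4 from [4, -3] -> [-3]
  satisfied 1 clause(s); 6 remain; assigned so far: [2, 4]
unit clause [-3] forces x3=F; simplify:
  drop 3 from [-1, 3] -> [-1]
  drop 3 from [3] -> [] (empty!)
  satisfied 4 clause(s); 2 remain; assigned so far: [2, 3, 4]
CONFLICT (empty clause)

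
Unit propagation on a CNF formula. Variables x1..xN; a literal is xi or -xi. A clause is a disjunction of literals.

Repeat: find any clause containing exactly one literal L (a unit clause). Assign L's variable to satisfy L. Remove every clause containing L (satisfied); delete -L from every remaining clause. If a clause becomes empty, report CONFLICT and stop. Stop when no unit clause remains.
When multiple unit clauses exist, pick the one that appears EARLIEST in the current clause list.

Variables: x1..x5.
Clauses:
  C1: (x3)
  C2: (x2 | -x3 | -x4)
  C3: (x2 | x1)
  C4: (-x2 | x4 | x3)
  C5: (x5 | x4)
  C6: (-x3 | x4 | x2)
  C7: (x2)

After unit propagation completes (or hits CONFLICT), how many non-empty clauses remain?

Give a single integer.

unit clause [3] forces x3=T; simplify:
  drop -3 from [2, -3, -4] -> [2, -4]
  drop -3 from [-3, 4, 2] -> [4, 2]
  satisfied 2 clause(s); 5 remain; assigned so far: [3]
unit clause [2] forces x2=T; simplify:
  satisfied 4 clause(s); 1 remain; assigned so far: [2, 3]

Answer: 1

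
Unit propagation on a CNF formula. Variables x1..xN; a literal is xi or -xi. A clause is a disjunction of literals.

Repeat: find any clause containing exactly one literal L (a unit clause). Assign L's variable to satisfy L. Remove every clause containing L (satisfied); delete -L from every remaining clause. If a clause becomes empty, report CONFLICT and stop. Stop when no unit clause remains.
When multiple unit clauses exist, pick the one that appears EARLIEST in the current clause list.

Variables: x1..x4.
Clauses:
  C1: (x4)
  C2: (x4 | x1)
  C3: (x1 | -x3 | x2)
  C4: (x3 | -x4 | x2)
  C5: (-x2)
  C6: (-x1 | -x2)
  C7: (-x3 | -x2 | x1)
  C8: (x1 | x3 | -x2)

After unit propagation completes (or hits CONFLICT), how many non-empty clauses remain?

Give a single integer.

unit clause [4] forces x4=T; simplify:
  drop -4 from [3, -4, 2] -> [3, 2]
  satisfied 2 clause(s); 6 remain; assigned so far: [4]
unit clause [-2] forces x2=F; simplify:
  drop 2 from [1, -3, 2] -> [1, -3]
  drop 2 from [3, 2] -> [3]
  satisfied 4 clause(s); 2 remain; assigned so far: [2, 4]
unit clause [3] forces x3=T; simplify:
  drop -3 from [1, -3] -> [1]
  satisfied 1 clause(s); 1 remain; assigned so far: [2, 3, 4]
unit clause [1] forces x1=T; simplify:
  satisfied 1 clause(s); 0 remain; assigned so far: [1, 2, 3, 4]

Answer: 0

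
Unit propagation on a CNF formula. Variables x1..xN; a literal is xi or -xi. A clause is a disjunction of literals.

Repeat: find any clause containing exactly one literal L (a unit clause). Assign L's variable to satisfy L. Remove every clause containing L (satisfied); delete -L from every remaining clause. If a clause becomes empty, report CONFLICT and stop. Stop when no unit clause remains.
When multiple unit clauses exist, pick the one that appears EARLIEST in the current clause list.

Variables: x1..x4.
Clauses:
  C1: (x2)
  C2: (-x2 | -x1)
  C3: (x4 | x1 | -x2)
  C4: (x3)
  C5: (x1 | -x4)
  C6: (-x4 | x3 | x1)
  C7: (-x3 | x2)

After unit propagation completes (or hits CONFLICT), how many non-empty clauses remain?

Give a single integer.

Answer: 2

Derivation:
unit clause [2] forces x2=T; simplify:
  drop -2 from [-2, -1] -> [-1]
  drop -2 from [4, 1, -2] -> [4, 1]
  satisfied 2 clause(s); 5 remain; assigned so far: [2]
unit clause [-1] forces x1=F; simplify:
  drop 1 from [4, 1] -> [4]
  drop 1 from [1, -4] -> [-4]
  drop 1 from [-4, 3, 1] -> [-4, 3]
  satisfied 1 clause(s); 4 remain; assigned so far: [1, 2]
unit clause [4] forces x4=T; simplify:
  drop -4 from [-4] -> [] (empty!)
  drop -4 from [-4, 3] -> [3]
  satisfied 1 clause(s); 3 remain; assigned so far: [1, 2, 4]
CONFLICT (empty clause)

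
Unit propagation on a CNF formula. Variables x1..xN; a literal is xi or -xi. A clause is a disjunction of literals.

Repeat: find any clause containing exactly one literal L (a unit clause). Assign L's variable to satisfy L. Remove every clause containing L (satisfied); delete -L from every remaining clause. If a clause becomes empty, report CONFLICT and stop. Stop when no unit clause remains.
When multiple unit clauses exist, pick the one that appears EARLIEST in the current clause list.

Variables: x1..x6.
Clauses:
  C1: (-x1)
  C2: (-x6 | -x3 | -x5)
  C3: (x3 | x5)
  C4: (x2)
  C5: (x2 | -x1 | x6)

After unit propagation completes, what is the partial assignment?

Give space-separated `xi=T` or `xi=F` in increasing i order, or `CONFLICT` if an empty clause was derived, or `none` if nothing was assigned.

Answer: x1=F x2=T

Derivation:
unit clause [-1] forces x1=F; simplify:
  satisfied 2 clause(s); 3 remain; assigned so far: [1]
unit clause [2] forces x2=T; simplify:
  satisfied 1 clause(s); 2 remain; assigned so far: [1, 2]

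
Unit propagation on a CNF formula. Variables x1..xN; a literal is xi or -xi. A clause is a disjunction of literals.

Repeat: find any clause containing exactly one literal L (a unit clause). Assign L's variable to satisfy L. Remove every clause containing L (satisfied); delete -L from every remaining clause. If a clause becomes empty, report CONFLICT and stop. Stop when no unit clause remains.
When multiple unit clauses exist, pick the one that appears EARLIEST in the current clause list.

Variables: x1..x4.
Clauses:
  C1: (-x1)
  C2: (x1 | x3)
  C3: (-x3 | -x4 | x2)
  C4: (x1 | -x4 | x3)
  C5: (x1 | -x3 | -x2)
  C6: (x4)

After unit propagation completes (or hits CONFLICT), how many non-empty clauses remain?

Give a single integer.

Answer: 0

Derivation:
unit clause [-1] forces x1=F; simplify:
  drop 1 from [1, 3] -> [3]
  drop 1 from [1, -4, 3] -> [-4, 3]
  drop 1 from [1, -3, -2] -> [-3, -2]
  satisfied 1 clause(s); 5 remain; assigned so far: [1]
unit clause [3] forces x3=T; simplify:
  drop -3 from [-3, -4, 2] -> [-4, 2]
  drop -3 from [-3, -2] -> [-2]
  satisfied 2 clause(s); 3 remain; assigned so far: [1, 3]
unit clause [-2] forces x2=F; simplify:
  drop 2 from [-4, 2] -> [-4]
  satisfied 1 clause(s); 2 remain; assigned so far: [1, 2, 3]
unit clause [-4] forces x4=F; simplify:
  drop 4 from [4] -> [] (empty!)
  satisfied 1 clause(s); 1 remain; assigned so far: [1, 2, 3, 4]
CONFLICT (empty clause)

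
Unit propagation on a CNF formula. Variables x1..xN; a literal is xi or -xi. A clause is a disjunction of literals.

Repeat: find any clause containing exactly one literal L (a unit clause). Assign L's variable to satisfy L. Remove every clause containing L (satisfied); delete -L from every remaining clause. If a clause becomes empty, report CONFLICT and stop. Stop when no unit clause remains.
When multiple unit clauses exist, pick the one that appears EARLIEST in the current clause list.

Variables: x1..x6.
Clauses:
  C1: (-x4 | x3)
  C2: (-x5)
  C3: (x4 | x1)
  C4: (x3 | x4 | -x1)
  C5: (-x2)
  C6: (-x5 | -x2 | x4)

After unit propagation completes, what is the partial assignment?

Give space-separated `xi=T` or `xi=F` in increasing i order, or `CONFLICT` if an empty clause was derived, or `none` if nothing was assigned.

unit clause [-5] forces x5=F; simplify:
  satisfied 2 clause(s); 4 remain; assigned so far: [5]
unit clause [-2] forces x2=F; simplify:
  satisfied 1 clause(s); 3 remain; assigned so far: [2, 5]

Answer: x2=F x5=F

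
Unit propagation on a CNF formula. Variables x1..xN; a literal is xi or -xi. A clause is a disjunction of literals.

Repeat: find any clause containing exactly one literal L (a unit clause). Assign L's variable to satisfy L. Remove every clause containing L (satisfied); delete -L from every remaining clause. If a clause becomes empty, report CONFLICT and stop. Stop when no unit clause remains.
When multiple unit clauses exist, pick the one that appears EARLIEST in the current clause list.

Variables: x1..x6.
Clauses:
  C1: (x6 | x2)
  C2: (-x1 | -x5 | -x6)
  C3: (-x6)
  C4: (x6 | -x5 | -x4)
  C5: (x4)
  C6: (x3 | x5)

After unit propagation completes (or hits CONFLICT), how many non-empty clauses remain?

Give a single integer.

Answer: 0

Derivation:
unit clause [-6] forces x6=F; simplify:
  drop 6 from [6, 2] -> [2]
  drop 6 from [6, -5, -4] -> [-5, -4]
  satisfied 2 clause(s); 4 remain; assigned so far: [6]
unit clause [2] forces x2=T; simplify:
  satisfied 1 clause(s); 3 remain; assigned so far: [2, 6]
unit clause [4] forces x4=T; simplify:
  drop -4 from [-5, -4] -> [-5]
  satisfied 1 clause(s); 2 remain; assigned so far: [2, 4, 6]
unit clause [-5] forces x5=F; simplify:
  drop 5 from [3, 5] -> [3]
  satisfied 1 clause(s); 1 remain; assigned so far: [2, 4, 5, 6]
unit clause [3] forces x3=T; simplify:
  satisfied 1 clause(s); 0 remain; assigned so far: [2, 3, 4, 5, 6]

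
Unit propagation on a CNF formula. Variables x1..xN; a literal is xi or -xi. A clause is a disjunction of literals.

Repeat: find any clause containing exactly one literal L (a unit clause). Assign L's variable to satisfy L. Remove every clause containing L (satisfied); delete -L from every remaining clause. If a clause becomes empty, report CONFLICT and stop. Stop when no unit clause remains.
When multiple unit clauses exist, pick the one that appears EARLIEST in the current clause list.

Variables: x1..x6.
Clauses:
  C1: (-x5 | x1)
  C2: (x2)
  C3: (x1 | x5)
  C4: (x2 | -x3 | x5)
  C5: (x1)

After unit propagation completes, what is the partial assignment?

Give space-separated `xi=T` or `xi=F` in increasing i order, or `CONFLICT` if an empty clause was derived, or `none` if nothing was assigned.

unit clause [2] forces x2=T; simplify:
  satisfied 2 clause(s); 3 remain; assigned so far: [2]
unit clause [1] forces x1=T; simplify:
  satisfied 3 clause(s); 0 remain; assigned so far: [1, 2]

Answer: x1=T x2=T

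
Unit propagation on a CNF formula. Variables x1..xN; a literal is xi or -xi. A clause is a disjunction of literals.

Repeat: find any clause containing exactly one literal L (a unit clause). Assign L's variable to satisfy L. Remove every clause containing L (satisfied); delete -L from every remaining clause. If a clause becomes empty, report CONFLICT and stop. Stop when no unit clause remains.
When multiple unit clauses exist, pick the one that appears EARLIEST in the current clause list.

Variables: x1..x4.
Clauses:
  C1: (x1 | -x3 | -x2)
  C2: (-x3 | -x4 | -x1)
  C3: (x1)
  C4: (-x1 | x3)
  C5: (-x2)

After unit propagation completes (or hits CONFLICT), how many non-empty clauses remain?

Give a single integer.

unit clause [1] forces x1=T; simplify:
  drop -1 from [-3, -4, -1] -> [-3, -4]
  drop -1 from [-1, 3] -> [3]
  satisfied 2 clause(s); 3 remain; assigned so far: [1]
unit clause [3] forces x3=T; simplify:
  drop -3 from [-3, -4] -> [-4]
  satisfied 1 clause(s); 2 remain; assigned so far: [1, 3]
unit clause [-4] forces x4=F; simplify:
  satisfied 1 clause(s); 1 remain; assigned so far: [1, 3, 4]
unit clause [-2] forces x2=F; simplify:
  satisfied 1 clause(s); 0 remain; assigned so far: [1, 2, 3, 4]

Answer: 0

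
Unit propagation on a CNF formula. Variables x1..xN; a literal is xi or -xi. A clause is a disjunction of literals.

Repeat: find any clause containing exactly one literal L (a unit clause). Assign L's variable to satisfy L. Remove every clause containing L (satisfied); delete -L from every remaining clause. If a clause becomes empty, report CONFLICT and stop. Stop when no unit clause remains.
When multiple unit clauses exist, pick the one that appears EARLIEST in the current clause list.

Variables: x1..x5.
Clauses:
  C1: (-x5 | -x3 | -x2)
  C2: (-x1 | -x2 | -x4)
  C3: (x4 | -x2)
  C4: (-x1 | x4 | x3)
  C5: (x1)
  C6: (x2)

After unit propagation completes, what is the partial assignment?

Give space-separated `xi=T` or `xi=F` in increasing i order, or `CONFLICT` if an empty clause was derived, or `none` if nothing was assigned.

unit clause [1] forces x1=T; simplify:
  drop -1 from [-1, -2, -4] -> [-2, -4]
  drop -1 from [-1, 4, 3] -> [4, 3]
  satisfied 1 clause(s); 5 remain; assigned so far: [1]
unit clause [2] forces x2=T; simplify:
  drop -2 from [-5, -3, -2] -> [-5, -3]
  drop -2 from [-2, -4] -> [-4]
  drop -2 from [4, -2] -> [4]
  satisfied 1 clause(s); 4 remain; assigned so far: [1, 2]
unit clause [-4] forces x4=F; simplify:
  drop 4 from [4] -> [] (empty!)
  drop 4 from [4, 3] -> [3]
  satisfied 1 clause(s); 3 remain; assigned so far: [1, 2, 4]
CONFLICT (empty clause)

Answer: CONFLICT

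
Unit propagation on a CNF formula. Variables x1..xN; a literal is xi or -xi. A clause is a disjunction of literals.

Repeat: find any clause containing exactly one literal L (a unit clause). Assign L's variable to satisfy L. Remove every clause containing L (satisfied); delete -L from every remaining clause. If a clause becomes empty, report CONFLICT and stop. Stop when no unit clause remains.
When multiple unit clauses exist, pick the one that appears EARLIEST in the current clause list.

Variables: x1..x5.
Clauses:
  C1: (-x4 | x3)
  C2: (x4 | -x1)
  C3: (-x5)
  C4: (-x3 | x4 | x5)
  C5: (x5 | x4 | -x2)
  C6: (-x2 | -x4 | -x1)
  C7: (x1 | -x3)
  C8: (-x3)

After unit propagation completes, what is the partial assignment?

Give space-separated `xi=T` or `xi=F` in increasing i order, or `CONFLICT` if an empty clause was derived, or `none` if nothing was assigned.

Answer: x1=F x2=F x3=F x4=F x5=F

Derivation:
unit clause [-5] forces x5=F; simplify:
  drop 5 from [-3, 4, 5] -> [-3, 4]
  drop 5 from [5, 4, -2] -> [4, -2]
  satisfied 1 clause(s); 7 remain; assigned so far: [5]
unit clause [-3] forces x3=F; simplify:
  drop 3 from [-4, 3] -> [-4]
  satisfied 3 clause(s); 4 remain; assigned so far: [3, 5]
unit clause [-4] forces x4=F; simplify:
  drop 4 from [4, -1] -> [-1]
  drop 4 from [4, -2] -> [-2]
  satisfied 2 clause(s); 2 remain; assigned so far: [3, 4, 5]
unit clause [-1] forces x1=F; simplify:
  satisfied 1 clause(s); 1 remain; assigned so far: [1, 3, 4, 5]
unit clause [-2] forces x2=F; simplify:
  satisfied 1 clause(s); 0 remain; assigned so far: [1, 2, 3, 4, 5]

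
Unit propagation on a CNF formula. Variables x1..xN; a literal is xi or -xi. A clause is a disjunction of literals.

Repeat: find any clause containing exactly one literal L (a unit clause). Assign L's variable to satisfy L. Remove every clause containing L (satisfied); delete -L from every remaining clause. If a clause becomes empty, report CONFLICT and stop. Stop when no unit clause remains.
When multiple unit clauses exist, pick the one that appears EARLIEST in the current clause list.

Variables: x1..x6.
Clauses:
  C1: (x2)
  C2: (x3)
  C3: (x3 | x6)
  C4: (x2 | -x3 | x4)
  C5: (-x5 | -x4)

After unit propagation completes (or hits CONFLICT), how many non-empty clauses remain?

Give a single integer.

unit clause [2] forces x2=T; simplify:
  satisfied 2 clause(s); 3 remain; assigned so far: [2]
unit clause [3] forces x3=T; simplify:
  satisfied 2 clause(s); 1 remain; assigned so far: [2, 3]

Answer: 1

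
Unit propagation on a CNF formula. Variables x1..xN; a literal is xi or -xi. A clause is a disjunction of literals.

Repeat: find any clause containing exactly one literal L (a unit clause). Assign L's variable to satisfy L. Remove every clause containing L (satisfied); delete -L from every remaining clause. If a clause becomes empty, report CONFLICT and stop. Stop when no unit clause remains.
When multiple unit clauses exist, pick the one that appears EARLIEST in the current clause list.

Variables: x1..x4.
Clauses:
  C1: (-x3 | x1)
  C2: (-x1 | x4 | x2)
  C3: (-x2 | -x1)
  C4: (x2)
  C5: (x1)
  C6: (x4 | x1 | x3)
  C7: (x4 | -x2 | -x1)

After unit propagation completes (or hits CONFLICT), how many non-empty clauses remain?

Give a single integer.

unit clause [2] forces x2=T; simplify:
  drop -2 from [-2, -1] -> [-1]
  drop -2 from [4, -2, -1] -> [4, -1]
  satisfied 2 clause(s); 5 remain; assigned so far: [2]
unit clause [-1] forces x1=F; simplify:
  drop 1 from [-3, 1] -> [-3]
  drop 1 from [1] -> [] (empty!)
  drop 1 from [4, 1, 3] -> [4, 3]
  satisfied 2 clause(s); 3 remain; assigned so far: [1, 2]
CONFLICT (empty clause)

Answer: 2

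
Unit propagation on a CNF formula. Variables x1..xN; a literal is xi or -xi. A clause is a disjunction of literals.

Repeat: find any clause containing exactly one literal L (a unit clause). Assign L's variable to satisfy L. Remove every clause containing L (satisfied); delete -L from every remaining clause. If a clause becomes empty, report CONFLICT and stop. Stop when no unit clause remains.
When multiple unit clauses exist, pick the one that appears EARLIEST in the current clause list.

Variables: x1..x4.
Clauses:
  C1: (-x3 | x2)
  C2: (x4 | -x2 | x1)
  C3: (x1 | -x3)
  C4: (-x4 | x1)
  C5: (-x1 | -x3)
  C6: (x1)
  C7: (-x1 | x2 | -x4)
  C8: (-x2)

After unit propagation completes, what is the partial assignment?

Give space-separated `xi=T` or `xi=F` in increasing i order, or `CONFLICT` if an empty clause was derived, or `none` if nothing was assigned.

Answer: x1=T x2=F x3=F x4=F

Derivation:
unit clause [1] forces x1=T; simplify:
  drop -1 from [-1, -3] -> [-3]
  drop -1 from [-1, 2, -4] -> [2, -4]
  satisfied 4 clause(s); 4 remain; assigned so far: [1]
unit clause [-3] forces x3=F; simplify:
  satisfied 2 clause(s); 2 remain; assigned so far: [1, 3]
unit clause [-2] forces x2=F; simplify:
  drop 2 from [2, -4] -> [-4]
  satisfied 1 clause(s); 1 remain; assigned so far: [1, 2, 3]
unit clause [-4] forces x4=F; simplify:
  satisfied 1 clause(s); 0 remain; assigned so far: [1, 2, 3, 4]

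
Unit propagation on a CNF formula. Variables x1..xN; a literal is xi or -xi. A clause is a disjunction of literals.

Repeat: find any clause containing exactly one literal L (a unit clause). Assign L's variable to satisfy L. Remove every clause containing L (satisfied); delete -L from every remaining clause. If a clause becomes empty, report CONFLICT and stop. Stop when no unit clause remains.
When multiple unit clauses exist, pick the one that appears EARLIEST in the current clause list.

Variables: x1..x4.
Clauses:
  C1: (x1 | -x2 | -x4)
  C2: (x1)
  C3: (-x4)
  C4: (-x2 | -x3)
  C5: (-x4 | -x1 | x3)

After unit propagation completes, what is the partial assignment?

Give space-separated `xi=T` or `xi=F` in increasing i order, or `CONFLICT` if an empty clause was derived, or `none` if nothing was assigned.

unit clause [1] forces x1=T; simplify:
  drop -1 from [-4, -1, 3] -> [-4, 3]
  satisfied 2 clause(s); 3 remain; assigned so far: [1]
unit clause [-4] forces x4=F; simplify:
  satisfied 2 clause(s); 1 remain; assigned so far: [1, 4]

Answer: x1=T x4=F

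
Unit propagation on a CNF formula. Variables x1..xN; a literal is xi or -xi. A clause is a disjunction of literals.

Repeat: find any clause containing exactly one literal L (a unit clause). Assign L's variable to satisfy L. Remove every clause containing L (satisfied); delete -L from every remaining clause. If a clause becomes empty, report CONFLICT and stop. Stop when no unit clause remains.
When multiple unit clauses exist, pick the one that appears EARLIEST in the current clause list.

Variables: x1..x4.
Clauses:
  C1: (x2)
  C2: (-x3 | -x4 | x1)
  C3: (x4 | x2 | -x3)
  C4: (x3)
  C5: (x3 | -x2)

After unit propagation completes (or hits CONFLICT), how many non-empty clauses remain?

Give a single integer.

Answer: 1

Derivation:
unit clause [2] forces x2=T; simplify:
  drop -2 from [3, -2] -> [3]
  satisfied 2 clause(s); 3 remain; assigned so far: [2]
unit clause [3] forces x3=T; simplify:
  drop -3 from [-3, -4, 1] -> [-4, 1]
  satisfied 2 clause(s); 1 remain; assigned so far: [2, 3]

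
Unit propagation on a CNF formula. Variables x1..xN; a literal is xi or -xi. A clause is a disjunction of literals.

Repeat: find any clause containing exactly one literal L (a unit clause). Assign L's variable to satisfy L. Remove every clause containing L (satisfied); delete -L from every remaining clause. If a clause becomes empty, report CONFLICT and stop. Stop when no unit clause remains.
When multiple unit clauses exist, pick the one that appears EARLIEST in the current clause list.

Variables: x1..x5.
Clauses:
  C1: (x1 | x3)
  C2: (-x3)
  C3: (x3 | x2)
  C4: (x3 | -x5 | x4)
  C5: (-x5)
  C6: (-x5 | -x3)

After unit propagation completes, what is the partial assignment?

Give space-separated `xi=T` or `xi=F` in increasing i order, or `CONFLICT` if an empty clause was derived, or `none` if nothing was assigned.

Answer: x1=T x2=T x3=F x5=F

Derivation:
unit clause [-3] forces x3=F; simplify:
  drop 3 from [1, 3] -> [1]
  drop 3 from [3, 2] -> [2]
  drop 3 from [3, -5, 4] -> [-5, 4]
  satisfied 2 clause(s); 4 remain; assigned so far: [3]
unit clause [1] forces x1=T; simplify:
  satisfied 1 clause(s); 3 remain; assigned so far: [1, 3]
unit clause [2] forces x2=T; simplify:
  satisfied 1 clause(s); 2 remain; assigned so far: [1, 2, 3]
unit clause [-5] forces x5=F; simplify:
  satisfied 2 clause(s); 0 remain; assigned so far: [1, 2, 3, 5]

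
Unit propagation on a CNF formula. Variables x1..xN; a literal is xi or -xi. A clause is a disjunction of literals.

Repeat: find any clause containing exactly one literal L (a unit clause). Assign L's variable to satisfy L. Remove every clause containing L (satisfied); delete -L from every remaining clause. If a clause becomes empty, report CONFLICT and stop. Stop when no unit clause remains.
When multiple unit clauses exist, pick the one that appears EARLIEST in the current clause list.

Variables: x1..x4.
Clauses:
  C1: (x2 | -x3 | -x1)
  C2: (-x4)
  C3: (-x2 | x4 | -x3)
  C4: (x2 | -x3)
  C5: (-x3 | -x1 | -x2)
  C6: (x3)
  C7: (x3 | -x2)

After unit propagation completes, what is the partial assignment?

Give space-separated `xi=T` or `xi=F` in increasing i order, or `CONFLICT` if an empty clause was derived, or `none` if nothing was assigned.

Answer: CONFLICT

Derivation:
unit clause [-4] forces x4=F; simplify:
  drop 4 from [-2, 4, -3] -> [-2, -3]
  satisfied 1 clause(s); 6 remain; assigned so far: [4]
unit clause [3] forces x3=T; simplify:
  drop -3 from [2, -3, -1] -> [2, -1]
  drop -3 from [-2, -3] -> [-2]
  drop -3 from [2, -3] -> [2]
  drop -3 from [-3, -1, -2] -> [-1, -2]
  satisfied 2 clause(s); 4 remain; assigned so far: [3, 4]
unit clause [-2] forces x2=F; simplify:
  drop 2 from [2, -1] -> [-1]
  drop 2 from [2] -> [] (empty!)
  satisfied 2 clause(s); 2 remain; assigned so far: [2, 3, 4]
CONFLICT (empty clause)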